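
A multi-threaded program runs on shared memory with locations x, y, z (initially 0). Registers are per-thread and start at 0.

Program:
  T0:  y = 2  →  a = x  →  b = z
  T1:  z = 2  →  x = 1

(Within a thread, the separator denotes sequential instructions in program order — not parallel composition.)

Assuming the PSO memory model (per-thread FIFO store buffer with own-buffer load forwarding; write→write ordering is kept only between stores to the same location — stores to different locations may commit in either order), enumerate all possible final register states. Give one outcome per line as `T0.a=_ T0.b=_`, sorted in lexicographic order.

outcome vector order: (T0.a,T0.b)
|PSO outcomes| = 4

T0.a=0 T0.b=0
T0.a=0 T0.b=2
T0.a=1 T0.b=0
T0.a=1 T0.b=2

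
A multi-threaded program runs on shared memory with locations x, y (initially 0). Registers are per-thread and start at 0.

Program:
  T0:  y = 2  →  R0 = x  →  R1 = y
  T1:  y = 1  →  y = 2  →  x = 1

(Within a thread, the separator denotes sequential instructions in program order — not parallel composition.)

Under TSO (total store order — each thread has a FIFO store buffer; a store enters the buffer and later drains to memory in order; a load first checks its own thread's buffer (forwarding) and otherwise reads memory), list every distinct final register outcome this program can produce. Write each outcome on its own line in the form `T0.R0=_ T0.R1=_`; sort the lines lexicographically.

T0.R0=0 T0.R1=1
T0.R0=0 T0.R1=2
T0.R0=1 T0.R1=2

outcome vector order: (T0.R0,T0.R1)
|TSO outcomes| = 3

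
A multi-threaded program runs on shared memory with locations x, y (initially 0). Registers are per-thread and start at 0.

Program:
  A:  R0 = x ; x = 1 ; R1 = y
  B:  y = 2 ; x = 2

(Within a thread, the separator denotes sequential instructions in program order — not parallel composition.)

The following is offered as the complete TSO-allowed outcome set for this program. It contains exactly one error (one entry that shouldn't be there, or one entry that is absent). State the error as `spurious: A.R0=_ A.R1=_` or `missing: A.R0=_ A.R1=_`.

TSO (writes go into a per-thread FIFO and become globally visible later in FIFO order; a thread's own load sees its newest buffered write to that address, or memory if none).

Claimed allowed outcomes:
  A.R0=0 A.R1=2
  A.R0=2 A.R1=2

outcome vector order: (A.R0,A.R1)
TSO: 3 outcomes — {<0 0> <0 2> <2 2>}
TSO∖claimed = {<0 0>}

missing: A.R0=0 A.R1=0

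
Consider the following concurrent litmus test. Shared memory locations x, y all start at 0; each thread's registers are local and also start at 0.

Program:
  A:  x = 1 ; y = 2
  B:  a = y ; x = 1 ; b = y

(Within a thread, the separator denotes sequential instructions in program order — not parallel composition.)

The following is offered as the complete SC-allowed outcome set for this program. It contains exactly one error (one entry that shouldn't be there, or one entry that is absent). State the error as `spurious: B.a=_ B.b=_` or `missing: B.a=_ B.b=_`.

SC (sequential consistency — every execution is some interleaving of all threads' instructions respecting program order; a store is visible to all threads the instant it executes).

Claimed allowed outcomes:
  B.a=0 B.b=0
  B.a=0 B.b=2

missing: B.a=2 B.b=2

outcome vector order: (B.a,B.b)
under SC → <0 0>; <0 2>; <2 2>
SC∖claimed = {<2 2>}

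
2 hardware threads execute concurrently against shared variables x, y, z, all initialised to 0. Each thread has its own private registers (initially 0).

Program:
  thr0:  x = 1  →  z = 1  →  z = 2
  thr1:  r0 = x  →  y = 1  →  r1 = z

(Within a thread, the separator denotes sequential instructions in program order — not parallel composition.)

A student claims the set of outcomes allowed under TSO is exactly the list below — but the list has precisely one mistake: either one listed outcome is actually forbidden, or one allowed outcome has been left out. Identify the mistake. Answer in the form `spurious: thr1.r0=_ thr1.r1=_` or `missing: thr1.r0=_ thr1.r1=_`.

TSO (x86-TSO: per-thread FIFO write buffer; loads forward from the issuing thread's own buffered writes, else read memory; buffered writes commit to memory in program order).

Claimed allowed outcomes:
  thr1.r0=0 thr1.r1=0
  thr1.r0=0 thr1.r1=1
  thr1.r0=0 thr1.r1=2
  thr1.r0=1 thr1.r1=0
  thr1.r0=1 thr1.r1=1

outcome vector order: (thr1.r0,thr1.r1)
TSO: 6 outcomes — {0/0, 0/1, 0/2, 1/0, 1/1, 1/2}
TSO∖claimed = {1/2}

missing: thr1.r0=1 thr1.r1=2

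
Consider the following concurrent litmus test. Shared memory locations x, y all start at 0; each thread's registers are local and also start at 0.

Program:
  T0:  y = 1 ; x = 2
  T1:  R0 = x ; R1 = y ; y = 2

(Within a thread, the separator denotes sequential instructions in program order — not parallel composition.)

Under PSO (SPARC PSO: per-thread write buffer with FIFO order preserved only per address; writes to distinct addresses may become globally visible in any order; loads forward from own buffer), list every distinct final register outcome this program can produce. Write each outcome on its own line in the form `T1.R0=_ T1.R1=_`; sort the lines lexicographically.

outcome vector order: (T1.R0,T1.R1)
|PSO outcomes| = 4

T1.R0=0 T1.R1=0
T1.R0=0 T1.R1=1
T1.R0=2 T1.R1=0
T1.R0=2 T1.R1=1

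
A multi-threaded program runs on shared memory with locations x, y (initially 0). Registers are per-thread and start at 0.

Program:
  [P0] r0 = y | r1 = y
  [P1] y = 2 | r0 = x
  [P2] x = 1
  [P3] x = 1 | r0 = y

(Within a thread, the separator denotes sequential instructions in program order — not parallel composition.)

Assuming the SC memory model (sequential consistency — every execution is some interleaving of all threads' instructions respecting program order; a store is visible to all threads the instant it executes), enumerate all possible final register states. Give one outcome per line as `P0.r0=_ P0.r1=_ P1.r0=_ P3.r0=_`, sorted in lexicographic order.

P0.r0=0 P0.r1=0 P1.r0=0 P3.r0=2
P0.r0=0 P0.r1=0 P1.r0=1 P3.r0=0
P0.r0=0 P0.r1=0 P1.r0=1 P3.r0=2
P0.r0=0 P0.r1=2 P1.r0=0 P3.r0=2
P0.r0=0 P0.r1=2 P1.r0=1 P3.r0=0
P0.r0=0 P0.r1=2 P1.r0=1 P3.r0=2
P0.r0=2 P0.r1=2 P1.r0=0 P3.r0=2
P0.r0=2 P0.r1=2 P1.r0=1 P3.r0=0
P0.r0=2 P0.r1=2 P1.r0=1 P3.r0=2

outcome vector order: (P0.r0,P0.r1,P1.r0,P3.r0)
|SC outcomes| = 9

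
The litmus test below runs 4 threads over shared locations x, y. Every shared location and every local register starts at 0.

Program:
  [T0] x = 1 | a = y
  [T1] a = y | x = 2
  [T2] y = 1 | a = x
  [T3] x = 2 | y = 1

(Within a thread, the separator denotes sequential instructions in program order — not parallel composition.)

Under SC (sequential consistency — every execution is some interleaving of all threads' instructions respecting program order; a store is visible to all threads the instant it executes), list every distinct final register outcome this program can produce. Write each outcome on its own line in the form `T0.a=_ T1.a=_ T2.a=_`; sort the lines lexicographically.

T0.a=0 T1.a=0 T2.a=1
T0.a=0 T1.a=0 T2.a=2
T0.a=0 T1.a=1 T2.a=1
T0.a=0 T1.a=1 T2.a=2
T0.a=1 T1.a=0 T2.a=0
T0.a=1 T1.a=0 T2.a=1
T0.a=1 T1.a=0 T2.a=2
T0.a=1 T1.a=1 T2.a=0
T0.a=1 T1.a=1 T2.a=1
T0.a=1 T1.a=1 T2.a=2

outcome vector order: (T0.a,T1.a,T2.a)
|SC outcomes| = 10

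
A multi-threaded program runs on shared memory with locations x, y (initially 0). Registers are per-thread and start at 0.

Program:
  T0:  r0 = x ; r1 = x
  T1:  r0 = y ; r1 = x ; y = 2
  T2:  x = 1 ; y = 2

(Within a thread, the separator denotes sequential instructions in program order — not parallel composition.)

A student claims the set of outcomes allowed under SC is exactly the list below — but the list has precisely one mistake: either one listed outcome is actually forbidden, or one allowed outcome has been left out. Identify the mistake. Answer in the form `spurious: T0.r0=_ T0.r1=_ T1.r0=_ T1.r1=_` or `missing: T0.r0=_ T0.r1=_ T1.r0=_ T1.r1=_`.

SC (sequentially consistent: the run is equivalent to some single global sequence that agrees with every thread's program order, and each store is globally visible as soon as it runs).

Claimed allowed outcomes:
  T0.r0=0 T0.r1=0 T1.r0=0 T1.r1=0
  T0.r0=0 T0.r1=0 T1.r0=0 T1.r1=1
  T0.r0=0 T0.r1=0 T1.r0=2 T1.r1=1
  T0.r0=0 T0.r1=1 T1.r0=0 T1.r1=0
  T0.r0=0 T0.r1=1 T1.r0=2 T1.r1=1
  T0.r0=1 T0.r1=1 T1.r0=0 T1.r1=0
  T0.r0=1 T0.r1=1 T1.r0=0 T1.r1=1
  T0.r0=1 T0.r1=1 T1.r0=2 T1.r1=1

outcome vector order: (T0.r0,T0.r1,T1.r0,T1.r1)
[SC] allowed = {<0 0 0 0>; <0 0 0 1>; <0 0 2 1>; <0 1 0 0>; <0 1 0 1>; <0 1 2 1>; <1 1 0 0>; <1 1 0 1>; <1 1 2 1>}
SC∖claimed = {<0 1 0 1>}

missing: T0.r0=0 T0.r1=1 T1.r0=0 T1.r1=1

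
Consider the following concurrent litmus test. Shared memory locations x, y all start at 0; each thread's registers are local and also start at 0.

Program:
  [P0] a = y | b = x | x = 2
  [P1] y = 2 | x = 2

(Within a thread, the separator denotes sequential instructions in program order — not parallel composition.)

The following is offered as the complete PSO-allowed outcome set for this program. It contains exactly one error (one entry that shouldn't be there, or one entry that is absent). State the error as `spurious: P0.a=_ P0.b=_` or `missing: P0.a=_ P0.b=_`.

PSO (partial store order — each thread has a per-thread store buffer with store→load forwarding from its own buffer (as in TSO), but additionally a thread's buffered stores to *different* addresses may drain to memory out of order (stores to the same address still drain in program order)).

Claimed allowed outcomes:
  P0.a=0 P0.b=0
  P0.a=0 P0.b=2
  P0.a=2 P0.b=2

outcome vector order: (P0.a,P0.b)
[PSO] allowed = {0/0, 0/2, 2/0, 2/2}
PSO∖claimed = {2/0}

missing: P0.a=2 P0.b=0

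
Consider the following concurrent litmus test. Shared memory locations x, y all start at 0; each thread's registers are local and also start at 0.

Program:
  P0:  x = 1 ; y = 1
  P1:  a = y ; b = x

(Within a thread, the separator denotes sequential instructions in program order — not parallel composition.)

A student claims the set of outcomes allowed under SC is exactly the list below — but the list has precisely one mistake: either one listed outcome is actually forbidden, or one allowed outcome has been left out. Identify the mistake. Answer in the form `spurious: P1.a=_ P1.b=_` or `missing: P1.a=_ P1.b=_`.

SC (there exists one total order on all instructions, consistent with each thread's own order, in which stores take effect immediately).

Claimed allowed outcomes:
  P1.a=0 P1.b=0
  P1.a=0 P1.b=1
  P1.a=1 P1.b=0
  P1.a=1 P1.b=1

outcome vector order: (P1.a,P1.b)
[SC] allowed = {0/0; 0/1; 1/1}
claimed∖SC = {1/0}

spurious: P1.a=1 P1.b=0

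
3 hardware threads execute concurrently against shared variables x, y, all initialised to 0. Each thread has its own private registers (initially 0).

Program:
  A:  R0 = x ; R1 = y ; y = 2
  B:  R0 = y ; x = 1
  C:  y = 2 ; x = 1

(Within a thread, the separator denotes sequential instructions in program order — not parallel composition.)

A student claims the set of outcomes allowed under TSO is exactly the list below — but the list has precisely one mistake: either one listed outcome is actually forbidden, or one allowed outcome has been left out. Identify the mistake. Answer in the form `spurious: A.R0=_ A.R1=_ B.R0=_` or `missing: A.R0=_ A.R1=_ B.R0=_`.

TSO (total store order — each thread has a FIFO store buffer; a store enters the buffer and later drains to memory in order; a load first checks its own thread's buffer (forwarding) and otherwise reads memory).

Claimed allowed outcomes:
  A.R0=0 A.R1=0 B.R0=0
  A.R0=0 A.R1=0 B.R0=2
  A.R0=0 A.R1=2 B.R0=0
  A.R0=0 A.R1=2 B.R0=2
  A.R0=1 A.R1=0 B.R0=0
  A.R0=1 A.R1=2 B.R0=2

outcome vector order: (A.R0,A.R1,B.R0)
TSO (7): 000 002 020 022 100 120 122
TSO∖claimed = {120}

missing: A.R0=1 A.R1=2 B.R0=0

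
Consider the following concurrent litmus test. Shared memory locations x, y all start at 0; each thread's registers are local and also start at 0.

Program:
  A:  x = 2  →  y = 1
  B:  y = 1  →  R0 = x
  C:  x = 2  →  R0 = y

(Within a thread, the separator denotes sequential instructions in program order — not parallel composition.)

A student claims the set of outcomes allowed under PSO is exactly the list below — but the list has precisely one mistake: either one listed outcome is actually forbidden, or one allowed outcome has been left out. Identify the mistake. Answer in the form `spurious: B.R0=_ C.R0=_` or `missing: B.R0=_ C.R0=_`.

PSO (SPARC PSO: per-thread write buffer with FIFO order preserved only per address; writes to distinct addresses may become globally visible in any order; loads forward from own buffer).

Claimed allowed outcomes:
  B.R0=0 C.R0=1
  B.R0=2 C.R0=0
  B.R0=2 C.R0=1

outcome vector order: (B.R0,C.R0)
under PSO → 0/0 0/1 2/0 2/1
PSO∖claimed = {0/0}

missing: B.R0=0 C.R0=0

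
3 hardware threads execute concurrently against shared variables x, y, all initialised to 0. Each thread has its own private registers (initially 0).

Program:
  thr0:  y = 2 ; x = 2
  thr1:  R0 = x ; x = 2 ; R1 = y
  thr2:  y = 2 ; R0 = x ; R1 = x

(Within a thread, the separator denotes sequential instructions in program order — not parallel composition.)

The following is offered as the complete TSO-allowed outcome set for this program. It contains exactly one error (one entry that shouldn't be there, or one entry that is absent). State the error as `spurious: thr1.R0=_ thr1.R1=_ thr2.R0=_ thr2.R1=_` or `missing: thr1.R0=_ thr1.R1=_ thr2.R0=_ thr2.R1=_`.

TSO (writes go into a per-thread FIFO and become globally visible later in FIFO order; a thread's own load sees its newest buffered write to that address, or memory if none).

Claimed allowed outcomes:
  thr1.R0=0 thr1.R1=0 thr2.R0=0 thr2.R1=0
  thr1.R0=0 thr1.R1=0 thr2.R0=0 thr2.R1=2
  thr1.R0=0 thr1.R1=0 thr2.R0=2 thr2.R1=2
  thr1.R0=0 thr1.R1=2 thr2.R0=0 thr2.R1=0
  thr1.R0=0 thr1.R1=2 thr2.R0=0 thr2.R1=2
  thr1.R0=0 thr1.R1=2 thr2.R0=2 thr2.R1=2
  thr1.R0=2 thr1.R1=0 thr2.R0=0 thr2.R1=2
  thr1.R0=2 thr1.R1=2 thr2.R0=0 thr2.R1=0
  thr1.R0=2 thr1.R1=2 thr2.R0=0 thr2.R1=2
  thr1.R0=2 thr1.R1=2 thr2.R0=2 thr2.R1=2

spurious: thr1.R0=2 thr1.R1=0 thr2.R0=0 thr2.R1=2

outcome vector order: (thr1.R0,thr1.R1,thr2.R0,thr2.R1)
TSO: 9 outcomes — {0/0/0/0 0/0/0/2 0/0/2/2 0/2/0/0 0/2/0/2 0/2/2/2 2/2/0/0 2/2/0/2 2/2/2/2}
claimed∖TSO = {2/0/0/2}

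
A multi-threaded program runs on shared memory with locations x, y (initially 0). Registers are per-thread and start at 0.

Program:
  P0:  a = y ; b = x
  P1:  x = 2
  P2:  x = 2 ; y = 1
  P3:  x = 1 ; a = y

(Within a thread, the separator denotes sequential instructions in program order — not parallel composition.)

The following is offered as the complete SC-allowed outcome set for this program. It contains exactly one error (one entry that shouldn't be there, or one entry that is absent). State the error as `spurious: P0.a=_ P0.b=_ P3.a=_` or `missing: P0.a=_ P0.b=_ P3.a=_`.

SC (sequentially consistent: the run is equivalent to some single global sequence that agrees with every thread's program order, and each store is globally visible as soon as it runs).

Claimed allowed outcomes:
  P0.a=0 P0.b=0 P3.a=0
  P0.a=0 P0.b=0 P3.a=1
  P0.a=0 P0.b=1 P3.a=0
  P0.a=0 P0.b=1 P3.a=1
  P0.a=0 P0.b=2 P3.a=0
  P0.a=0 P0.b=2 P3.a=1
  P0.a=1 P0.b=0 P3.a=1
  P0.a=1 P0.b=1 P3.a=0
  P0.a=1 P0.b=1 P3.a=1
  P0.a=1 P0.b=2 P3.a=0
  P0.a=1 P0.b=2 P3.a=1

outcome vector order: (P0.a,P0.b,P3.a)
SC: 10 outcomes — {<0 0 0>; <0 0 1>; <0 1 0>; <0 1 1>; <0 2 0>; <0 2 1>; <1 1 0>; <1 1 1>; <1 2 0>; <1 2 1>}
claimed∖SC = {<1 0 1>}

spurious: P0.a=1 P0.b=0 P3.a=1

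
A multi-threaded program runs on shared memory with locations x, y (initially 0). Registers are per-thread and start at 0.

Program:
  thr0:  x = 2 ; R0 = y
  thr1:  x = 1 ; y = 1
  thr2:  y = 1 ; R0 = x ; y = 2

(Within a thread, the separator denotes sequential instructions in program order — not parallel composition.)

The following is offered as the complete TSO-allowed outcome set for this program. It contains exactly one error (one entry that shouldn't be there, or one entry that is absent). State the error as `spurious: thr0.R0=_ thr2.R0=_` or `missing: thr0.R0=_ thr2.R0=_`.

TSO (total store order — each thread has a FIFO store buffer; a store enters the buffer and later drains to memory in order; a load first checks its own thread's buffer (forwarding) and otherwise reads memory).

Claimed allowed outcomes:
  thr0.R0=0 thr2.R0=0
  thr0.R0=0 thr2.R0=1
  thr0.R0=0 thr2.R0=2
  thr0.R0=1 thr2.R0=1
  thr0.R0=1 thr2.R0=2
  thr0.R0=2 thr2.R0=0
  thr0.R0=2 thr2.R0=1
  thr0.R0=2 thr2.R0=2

missing: thr0.R0=1 thr2.R0=0

outcome vector order: (thr0.R0,thr2.R0)
[TSO] allowed = {(0,0), (0,1), (0,2), (1,0), (1,1), (1,2), (2,0), (2,1), (2,2)}
TSO∖claimed = {(1,0)}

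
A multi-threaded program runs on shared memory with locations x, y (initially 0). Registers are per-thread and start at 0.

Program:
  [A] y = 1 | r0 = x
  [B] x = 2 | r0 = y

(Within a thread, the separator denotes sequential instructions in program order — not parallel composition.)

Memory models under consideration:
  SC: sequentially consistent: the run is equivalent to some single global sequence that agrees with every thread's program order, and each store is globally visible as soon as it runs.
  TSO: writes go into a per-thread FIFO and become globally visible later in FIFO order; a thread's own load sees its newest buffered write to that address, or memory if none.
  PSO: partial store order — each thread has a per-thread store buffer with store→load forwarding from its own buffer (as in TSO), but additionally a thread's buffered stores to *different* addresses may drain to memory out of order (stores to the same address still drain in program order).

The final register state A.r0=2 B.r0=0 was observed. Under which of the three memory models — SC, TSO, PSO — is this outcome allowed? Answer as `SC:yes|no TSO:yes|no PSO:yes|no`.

outcome vector order: (A.r0,B.r0)
under SC → <0 1> <2 0> <2 1>
under TSO → <0 0> <0 1> <2 0> <2 1>
under PSO → <0 0> <0 1> <2 0> <2 1>
target <2 0> ∈ {SC,TSO,PSO}

SC:yes TSO:yes PSO:yes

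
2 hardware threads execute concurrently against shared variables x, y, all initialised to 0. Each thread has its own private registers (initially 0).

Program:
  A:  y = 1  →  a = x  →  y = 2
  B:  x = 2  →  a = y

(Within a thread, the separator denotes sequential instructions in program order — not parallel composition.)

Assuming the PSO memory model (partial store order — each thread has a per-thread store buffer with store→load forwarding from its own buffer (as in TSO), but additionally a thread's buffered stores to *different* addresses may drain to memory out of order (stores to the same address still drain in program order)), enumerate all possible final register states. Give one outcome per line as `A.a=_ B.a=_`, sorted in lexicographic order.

A.a=0 B.a=0
A.a=0 B.a=1
A.a=0 B.a=2
A.a=2 B.a=0
A.a=2 B.a=1
A.a=2 B.a=2

outcome vector order: (A.a,B.a)
|PSO outcomes| = 6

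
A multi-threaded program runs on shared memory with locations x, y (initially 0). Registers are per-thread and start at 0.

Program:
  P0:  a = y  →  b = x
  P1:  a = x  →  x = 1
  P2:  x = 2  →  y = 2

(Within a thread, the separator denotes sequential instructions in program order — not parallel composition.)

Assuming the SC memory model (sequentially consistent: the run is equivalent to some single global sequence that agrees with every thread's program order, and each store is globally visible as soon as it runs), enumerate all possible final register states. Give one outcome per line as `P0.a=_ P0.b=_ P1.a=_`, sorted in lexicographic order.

outcome vector order: (P0.a,P0.b,P1.a)
|SC outcomes| = 10

P0.a=0 P0.b=0 P1.a=0
P0.a=0 P0.b=0 P1.a=2
P0.a=0 P0.b=1 P1.a=0
P0.a=0 P0.b=1 P1.a=2
P0.a=0 P0.b=2 P1.a=0
P0.a=0 P0.b=2 P1.a=2
P0.a=2 P0.b=1 P1.a=0
P0.a=2 P0.b=1 P1.a=2
P0.a=2 P0.b=2 P1.a=0
P0.a=2 P0.b=2 P1.a=2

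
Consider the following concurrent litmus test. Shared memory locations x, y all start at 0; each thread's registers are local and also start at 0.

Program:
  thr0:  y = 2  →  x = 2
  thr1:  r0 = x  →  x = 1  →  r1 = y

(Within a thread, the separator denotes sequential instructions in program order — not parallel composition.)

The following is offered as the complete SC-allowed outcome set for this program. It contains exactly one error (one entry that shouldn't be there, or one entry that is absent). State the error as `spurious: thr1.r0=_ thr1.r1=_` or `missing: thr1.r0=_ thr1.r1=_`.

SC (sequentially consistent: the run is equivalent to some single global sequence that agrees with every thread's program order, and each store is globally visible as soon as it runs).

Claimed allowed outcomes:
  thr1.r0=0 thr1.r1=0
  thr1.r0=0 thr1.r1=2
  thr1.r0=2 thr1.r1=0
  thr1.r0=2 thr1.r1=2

outcome vector order: (thr1.r0,thr1.r1)
[SC] allowed = {00 02 22}
claimed∖SC = {20}

spurious: thr1.r0=2 thr1.r1=0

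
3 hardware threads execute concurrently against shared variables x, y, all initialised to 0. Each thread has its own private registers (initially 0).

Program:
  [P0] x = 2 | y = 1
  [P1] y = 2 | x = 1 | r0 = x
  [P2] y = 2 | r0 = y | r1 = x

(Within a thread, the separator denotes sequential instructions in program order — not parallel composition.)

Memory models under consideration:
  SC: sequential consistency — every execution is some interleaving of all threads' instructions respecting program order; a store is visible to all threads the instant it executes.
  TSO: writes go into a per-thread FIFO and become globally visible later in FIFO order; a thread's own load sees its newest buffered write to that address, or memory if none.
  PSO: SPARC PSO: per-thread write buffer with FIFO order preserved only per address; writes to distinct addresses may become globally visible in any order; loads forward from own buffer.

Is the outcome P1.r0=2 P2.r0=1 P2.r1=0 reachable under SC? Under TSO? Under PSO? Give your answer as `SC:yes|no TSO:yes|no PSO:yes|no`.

SC:no TSO:no PSO:yes

outcome vector order: (P1.r0,P2.r0,P2.r1)
[SC] allowed = {1/1/1; 1/1/2; 1/2/0; 1/2/1; 1/2/2; 2/1/2; 2/2/0; 2/2/1; 2/2/2}
[TSO] allowed = {1/1/1; 1/1/2; 1/2/0; 1/2/1; 1/2/2; 2/1/2; 2/2/0; 2/2/1; 2/2/2}
[PSO] allowed = {1/1/0; 1/1/1; 1/1/2; 1/2/0; 1/2/1; 1/2/2; 2/1/0; 2/1/1; 2/1/2; 2/2/0; 2/2/1; 2/2/2}
target 2/1/0 ∈ {PSO}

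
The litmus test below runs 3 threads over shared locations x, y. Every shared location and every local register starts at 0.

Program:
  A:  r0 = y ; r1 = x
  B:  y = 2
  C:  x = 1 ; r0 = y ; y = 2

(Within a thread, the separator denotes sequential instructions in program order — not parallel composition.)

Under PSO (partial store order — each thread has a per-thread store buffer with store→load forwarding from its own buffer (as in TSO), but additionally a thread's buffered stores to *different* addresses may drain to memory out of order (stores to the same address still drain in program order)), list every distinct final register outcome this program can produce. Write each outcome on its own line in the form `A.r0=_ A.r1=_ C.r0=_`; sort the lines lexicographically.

A.r0=0 A.r1=0 C.r0=0
A.r0=0 A.r1=0 C.r0=2
A.r0=0 A.r1=1 C.r0=0
A.r0=0 A.r1=1 C.r0=2
A.r0=2 A.r1=0 C.r0=0
A.r0=2 A.r1=0 C.r0=2
A.r0=2 A.r1=1 C.r0=0
A.r0=2 A.r1=1 C.r0=2

outcome vector order: (A.r0,A.r1,C.r0)
|PSO outcomes| = 8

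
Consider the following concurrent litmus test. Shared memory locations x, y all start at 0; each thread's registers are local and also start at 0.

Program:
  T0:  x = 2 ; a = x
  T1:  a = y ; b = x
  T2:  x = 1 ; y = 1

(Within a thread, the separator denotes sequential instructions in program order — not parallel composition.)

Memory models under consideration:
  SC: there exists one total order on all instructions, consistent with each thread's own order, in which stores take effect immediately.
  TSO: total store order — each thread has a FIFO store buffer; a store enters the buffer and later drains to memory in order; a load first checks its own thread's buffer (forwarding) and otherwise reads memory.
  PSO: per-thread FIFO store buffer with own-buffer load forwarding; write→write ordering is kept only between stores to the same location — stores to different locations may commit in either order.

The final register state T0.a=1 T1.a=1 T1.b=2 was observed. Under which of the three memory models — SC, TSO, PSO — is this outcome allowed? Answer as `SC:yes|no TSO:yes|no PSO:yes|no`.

outcome vector order: (T0.a,T1.a,T1.b)
under SC → 1/0/0, 1/0/1, 1/0/2, 1/1/1, 2/0/0, 2/0/1, 2/0/2, 2/1/1, 2/1/2
under TSO → 1/0/0, 1/0/1, 1/0/2, 1/1/1, 2/0/0, 2/0/1, 2/0/2, 2/1/1, 2/1/2
under PSO → 1/0/0, 1/0/1, 1/0/2, 1/1/0, 1/1/1, 1/1/2, 2/0/0, 2/0/1, 2/0/2, 2/1/0, 2/1/1, 2/1/2
target 1/1/2 ∈ {PSO}

SC:no TSO:no PSO:yes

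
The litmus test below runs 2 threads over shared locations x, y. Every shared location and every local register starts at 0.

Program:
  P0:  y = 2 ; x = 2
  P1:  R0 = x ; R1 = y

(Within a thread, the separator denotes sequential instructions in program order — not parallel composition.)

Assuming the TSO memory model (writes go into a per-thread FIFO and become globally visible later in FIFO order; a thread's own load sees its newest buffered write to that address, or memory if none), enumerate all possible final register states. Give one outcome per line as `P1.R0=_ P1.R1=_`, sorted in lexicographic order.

outcome vector order: (P1.R0,P1.R1)
|TSO outcomes| = 3

P1.R0=0 P1.R1=0
P1.R0=0 P1.R1=2
P1.R0=2 P1.R1=2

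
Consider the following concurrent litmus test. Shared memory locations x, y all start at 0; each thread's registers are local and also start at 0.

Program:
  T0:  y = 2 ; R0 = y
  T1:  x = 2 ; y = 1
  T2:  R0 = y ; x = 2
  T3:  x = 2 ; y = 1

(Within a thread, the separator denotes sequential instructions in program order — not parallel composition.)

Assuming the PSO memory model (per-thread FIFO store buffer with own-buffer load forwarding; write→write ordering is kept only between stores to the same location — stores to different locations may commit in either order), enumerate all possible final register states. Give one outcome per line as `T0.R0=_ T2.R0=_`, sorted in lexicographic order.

T0.R0=1 T2.R0=0
T0.R0=1 T2.R0=1
T0.R0=1 T2.R0=2
T0.R0=2 T2.R0=0
T0.R0=2 T2.R0=1
T0.R0=2 T2.R0=2

outcome vector order: (T0.R0,T2.R0)
|PSO outcomes| = 6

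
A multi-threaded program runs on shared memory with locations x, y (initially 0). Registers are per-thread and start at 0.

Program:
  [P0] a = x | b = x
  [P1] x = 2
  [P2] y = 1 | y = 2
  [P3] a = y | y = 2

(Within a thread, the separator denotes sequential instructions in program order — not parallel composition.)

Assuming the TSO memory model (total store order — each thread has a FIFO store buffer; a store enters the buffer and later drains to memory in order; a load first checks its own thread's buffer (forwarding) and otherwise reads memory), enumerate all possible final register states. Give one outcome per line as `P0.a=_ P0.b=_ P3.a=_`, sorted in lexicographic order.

P0.a=0 P0.b=0 P3.a=0
P0.a=0 P0.b=0 P3.a=1
P0.a=0 P0.b=0 P3.a=2
P0.a=0 P0.b=2 P3.a=0
P0.a=0 P0.b=2 P3.a=1
P0.a=0 P0.b=2 P3.a=2
P0.a=2 P0.b=2 P3.a=0
P0.a=2 P0.b=2 P3.a=1
P0.a=2 P0.b=2 P3.a=2

outcome vector order: (P0.a,P0.b,P3.a)
|TSO outcomes| = 9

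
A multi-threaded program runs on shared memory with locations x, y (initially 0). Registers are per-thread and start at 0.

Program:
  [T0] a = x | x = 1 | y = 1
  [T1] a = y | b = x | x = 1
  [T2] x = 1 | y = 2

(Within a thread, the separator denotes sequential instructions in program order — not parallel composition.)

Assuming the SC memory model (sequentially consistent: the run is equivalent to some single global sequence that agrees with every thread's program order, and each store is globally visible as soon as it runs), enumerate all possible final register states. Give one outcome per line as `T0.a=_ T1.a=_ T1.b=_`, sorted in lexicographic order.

outcome vector order: (T0.a,T1.a,T1.b)
|SC outcomes| = 8

T0.a=0 T1.a=0 T1.b=0
T0.a=0 T1.a=0 T1.b=1
T0.a=0 T1.a=1 T1.b=1
T0.a=0 T1.a=2 T1.b=1
T0.a=1 T1.a=0 T1.b=0
T0.a=1 T1.a=0 T1.b=1
T0.a=1 T1.a=1 T1.b=1
T0.a=1 T1.a=2 T1.b=1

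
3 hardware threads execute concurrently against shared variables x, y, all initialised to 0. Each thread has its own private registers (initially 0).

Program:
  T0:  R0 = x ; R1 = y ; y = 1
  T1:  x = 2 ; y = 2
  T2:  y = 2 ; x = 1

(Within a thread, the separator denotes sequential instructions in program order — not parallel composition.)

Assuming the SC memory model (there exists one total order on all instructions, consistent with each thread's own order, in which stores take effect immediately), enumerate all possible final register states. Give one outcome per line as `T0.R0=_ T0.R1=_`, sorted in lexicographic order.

outcome vector order: (T0.R0,T0.R1)
|SC outcomes| = 5

T0.R0=0 T0.R1=0
T0.R0=0 T0.R1=2
T0.R0=1 T0.R1=2
T0.R0=2 T0.R1=0
T0.R0=2 T0.R1=2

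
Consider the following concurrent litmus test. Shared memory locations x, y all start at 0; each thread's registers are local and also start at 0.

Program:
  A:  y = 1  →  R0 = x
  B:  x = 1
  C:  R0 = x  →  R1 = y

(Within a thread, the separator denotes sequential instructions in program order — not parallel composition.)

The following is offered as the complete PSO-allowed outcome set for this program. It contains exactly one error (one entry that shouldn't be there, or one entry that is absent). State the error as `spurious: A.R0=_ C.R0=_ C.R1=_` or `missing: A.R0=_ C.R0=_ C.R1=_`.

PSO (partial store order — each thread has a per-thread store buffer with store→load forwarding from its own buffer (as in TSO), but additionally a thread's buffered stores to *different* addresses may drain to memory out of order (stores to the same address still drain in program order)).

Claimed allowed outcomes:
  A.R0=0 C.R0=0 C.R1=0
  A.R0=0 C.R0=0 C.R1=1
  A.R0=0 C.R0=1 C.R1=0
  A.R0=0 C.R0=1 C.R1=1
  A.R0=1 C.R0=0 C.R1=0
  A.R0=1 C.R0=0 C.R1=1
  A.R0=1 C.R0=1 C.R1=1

outcome vector order: (A.R0,C.R0,C.R1)
under PSO → 000 001 010 011 100 101 110 111
PSO∖claimed = {110}

missing: A.R0=1 C.R0=1 C.R1=0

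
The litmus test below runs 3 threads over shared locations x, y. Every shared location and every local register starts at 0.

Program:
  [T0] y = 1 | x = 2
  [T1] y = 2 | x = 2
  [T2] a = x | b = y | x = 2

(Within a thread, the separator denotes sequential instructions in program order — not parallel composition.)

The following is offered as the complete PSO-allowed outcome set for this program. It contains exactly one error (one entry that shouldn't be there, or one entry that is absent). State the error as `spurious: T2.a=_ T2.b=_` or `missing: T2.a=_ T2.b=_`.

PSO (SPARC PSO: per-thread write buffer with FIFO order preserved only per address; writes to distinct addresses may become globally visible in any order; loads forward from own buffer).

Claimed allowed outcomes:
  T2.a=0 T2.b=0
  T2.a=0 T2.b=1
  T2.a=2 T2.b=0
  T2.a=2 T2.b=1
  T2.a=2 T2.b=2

outcome vector order: (T2.a,T2.b)
under PSO → (0,0), (0,1), (0,2), (2,0), (2,1), (2,2)
PSO∖claimed = {(0,2)}

missing: T2.a=0 T2.b=2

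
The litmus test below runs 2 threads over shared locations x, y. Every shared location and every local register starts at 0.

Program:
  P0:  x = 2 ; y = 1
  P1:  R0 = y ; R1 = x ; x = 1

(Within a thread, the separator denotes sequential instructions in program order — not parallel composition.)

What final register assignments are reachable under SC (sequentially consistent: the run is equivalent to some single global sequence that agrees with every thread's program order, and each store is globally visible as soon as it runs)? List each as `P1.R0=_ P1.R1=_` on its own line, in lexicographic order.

P1.R0=0 P1.R1=0
P1.R0=0 P1.R1=2
P1.R0=1 P1.R1=2

outcome vector order: (P1.R0,P1.R1)
|SC outcomes| = 3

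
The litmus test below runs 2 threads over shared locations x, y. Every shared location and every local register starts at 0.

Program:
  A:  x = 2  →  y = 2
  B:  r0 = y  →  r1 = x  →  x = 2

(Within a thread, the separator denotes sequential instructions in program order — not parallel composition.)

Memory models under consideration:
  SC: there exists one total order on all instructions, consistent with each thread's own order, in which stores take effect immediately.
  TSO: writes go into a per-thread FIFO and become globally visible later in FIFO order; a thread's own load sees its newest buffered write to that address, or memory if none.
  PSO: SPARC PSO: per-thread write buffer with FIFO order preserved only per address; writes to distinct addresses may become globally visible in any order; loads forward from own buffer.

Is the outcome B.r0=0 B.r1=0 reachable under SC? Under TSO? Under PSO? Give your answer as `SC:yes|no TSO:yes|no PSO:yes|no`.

SC:yes TSO:yes PSO:yes

outcome vector order: (B.r0,B.r1)
SC: 3 outcomes — {<0 0> <0 2> <2 2>}
TSO: 3 outcomes — {<0 0> <0 2> <2 2>}
PSO: 4 outcomes — {<0 0> <0 2> <2 0> <2 2>}
target <0 0> ∈ {SC,TSO,PSO}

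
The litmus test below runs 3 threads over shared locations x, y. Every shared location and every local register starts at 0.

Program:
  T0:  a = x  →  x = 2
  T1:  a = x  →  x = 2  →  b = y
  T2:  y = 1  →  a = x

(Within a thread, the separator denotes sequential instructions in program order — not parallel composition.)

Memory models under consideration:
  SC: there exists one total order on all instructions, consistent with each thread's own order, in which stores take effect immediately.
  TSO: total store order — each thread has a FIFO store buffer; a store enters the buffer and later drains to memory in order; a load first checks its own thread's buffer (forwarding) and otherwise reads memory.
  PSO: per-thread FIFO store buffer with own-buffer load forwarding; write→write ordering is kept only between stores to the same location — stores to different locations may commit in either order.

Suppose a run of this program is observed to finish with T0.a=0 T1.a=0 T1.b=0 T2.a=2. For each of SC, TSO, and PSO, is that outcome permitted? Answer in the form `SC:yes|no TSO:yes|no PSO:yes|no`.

SC:yes TSO:yes PSO:yes

outcome vector order: (T0.a,T1.a,T1.b,T2.a)
SC (9): (0,0,0,2) (0,0,1,0) (0,0,1,2) (0,2,0,2) (0,2,1,0) (0,2,1,2) (2,0,0,2) (2,0,1,0) (2,0,1,2)
TSO (12): (0,0,0,0) (0,0,0,2) (0,0,1,0) (0,0,1,2) (0,2,0,0) (0,2,0,2) (0,2,1,0) (0,2,1,2) (2,0,0,0) (2,0,0,2) (2,0,1,0) (2,0,1,2)
PSO (12): (0,0,0,0) (0,0,0,2) (0,0,1,0) (0,0,1,2) (0,2,0,0) (0,2,0,2) (0,2,1,0) (0,2,1,2) (2,0,0,0) (2,0,0,2) (2,0,1,0) (2,0,1,2)
target (0,0,0,2) ∈ {SC,TSO,PSO}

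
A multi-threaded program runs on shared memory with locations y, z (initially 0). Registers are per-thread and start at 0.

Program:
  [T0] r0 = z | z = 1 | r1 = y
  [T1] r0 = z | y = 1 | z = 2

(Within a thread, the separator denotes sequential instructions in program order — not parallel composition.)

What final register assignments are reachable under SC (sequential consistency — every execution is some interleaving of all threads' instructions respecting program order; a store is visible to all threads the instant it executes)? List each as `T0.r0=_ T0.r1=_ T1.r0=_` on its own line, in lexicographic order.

outcome vector order: (T0.r0,T0.r1,T1.r0)
|SC outcomes| = 5

T0.r0=0 T0.r1=0 T1.r0=0
T0.r0=0 T0.r1=0 T1.r0=1
T0.r0=0 T0.r1=1 T1.r0=0
T0.r0=0 T0.r1=1 T1.r0=1
T0.r0=2 T0.r1=1 T1.r0=0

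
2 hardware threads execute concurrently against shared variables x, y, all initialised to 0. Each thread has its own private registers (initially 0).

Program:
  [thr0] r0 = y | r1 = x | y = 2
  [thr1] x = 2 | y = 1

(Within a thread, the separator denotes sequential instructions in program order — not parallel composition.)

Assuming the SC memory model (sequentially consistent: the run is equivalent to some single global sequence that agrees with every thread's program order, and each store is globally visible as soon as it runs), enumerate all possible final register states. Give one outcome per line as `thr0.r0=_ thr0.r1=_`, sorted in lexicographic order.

outcome vector order: (thr0.r0,thr0.r1)
|SC outcomes| = 3

thr0.r0=0 thr0.r1=0
thr0.r0=0 thr0.r1=2
thr0.r0=1 thr0.r1=2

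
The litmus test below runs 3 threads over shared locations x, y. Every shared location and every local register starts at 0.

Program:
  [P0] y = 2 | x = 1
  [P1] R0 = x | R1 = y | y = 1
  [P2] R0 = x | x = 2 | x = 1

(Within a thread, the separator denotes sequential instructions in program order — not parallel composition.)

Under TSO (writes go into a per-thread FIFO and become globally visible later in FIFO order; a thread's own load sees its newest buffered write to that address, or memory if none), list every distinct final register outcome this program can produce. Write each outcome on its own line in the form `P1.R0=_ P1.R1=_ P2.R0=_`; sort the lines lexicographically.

P1.R0=0 P1.R1=0 P2.R0=0
P1.R0=0 P1.R1=0 P2.R0=1
P1.R0=0 P1.R1=2 P2.R0=0
P1.R0=0 P1.R1=2 P2.R0=1
P1.R0=1 P1.R1=0 P2.R0=0
P1.R0=1 P1.R1=2 P2.R0=0
P1.R0=1 P1.R1=2 P2.R0=1
P1.R0=2 P1.R1=0 P2.R0=0
P1.R0=2 P1.R1=2 P2.R0=0
P1.R0=2 P1.R1=2 P2.R0=1

outcome vector order: (P1.R0,P1.R1,P2.R0)
|TSO outcomes| = 10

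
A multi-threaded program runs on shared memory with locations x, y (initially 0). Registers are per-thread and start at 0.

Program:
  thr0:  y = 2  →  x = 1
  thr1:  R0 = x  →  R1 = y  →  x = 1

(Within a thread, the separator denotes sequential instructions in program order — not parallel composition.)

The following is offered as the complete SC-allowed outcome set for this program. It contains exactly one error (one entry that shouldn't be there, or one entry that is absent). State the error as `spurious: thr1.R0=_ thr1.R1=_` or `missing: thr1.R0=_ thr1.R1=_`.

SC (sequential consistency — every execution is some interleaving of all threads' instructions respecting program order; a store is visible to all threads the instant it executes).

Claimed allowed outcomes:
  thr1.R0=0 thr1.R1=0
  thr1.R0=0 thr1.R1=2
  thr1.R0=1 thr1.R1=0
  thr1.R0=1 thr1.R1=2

spurious: thr1.R0=1 thr1.R1=0

outcome vector order: (thr1.R0,thr1.R1)
[SC] allowed = {00; 02; 12}
claimed∖SC = {10}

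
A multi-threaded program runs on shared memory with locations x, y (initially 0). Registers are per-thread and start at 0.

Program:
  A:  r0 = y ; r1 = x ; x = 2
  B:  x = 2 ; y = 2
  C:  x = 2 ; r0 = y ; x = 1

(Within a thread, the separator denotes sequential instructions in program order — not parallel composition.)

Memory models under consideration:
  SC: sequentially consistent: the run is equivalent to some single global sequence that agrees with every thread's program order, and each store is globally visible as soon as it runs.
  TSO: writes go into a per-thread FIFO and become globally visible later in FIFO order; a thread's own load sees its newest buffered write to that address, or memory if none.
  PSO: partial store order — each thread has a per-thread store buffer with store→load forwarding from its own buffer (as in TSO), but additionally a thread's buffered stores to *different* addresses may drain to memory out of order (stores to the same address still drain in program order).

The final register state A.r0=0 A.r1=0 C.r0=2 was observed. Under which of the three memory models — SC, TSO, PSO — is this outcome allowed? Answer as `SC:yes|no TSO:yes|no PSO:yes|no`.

outcome vector order: (A.r0,A.r1,C.r0)
SC (10): <0 0 0>, <0 0 2>, <0 1 0>, <0 1 2>, <0 2 0>, <0 2 2>, <2 1 0>, <2 1 2>, <2 2 0>, <2 2 2>
TSO (10): <0 0 0>, <0 0 2>, <0 1 0>, <0 1 2>, <0 2 0>, <0 2 2>, <2 1 0>, <2 1 2>, <2 2 0>, <2 2 2>
PSO (12): <0 0 0>, <0 0 2>, <0 1 0>, <0 1 2>, <0 2 0>, <0 2 2>, <2 0 0>, <2 0 2>, <2 1 0>, <2 1 2>, <2 2 0>, <2 2 2>
target <0 0 2> ∈ {SC,TSO,PSO}

SC:yes TSO:yes PSO:yes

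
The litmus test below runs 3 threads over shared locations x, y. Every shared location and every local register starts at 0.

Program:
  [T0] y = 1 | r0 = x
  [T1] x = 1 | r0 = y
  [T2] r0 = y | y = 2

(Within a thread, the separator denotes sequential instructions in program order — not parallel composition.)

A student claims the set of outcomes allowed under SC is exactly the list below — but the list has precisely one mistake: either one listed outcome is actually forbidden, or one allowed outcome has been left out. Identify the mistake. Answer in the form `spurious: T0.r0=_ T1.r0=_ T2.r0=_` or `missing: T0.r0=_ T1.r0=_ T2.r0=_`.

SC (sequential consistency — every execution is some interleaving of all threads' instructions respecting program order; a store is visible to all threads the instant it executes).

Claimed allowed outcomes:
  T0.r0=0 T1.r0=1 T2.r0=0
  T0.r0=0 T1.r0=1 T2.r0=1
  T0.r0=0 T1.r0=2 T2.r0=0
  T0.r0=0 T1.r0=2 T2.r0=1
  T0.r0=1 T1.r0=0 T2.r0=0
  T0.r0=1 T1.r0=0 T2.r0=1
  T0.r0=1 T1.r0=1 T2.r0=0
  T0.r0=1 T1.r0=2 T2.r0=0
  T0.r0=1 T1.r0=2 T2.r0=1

outcome vector order: (T0.r0,T1.r0,T2.r0)
SC (10): 010; 011; 020; 021; 100; 101; 110; 111; 120; 121
SC∖claimed = {111}

missing: T0.r0=1 T1.r0=1 T2.r0=1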